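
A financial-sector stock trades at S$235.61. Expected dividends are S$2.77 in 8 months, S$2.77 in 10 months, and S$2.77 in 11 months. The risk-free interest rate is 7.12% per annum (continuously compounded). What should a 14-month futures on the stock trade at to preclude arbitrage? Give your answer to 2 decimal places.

S$247.49

PV(dividends) I = 2.77·e^(−0.0712·8/12) + 2.77·e^(−0.0712·10/12) + 2.77·e^(−0.0712·11/12)
I = 2.6416 + 2.6104 + 2.5950 = 7.8470
F = (S − I)·e^(rT) = (235.61 − 7.8470) · e^(0.0712·14/12)
= 227.7630 · e^0.083067 = 227.7630 × 1.086615 = S$247.49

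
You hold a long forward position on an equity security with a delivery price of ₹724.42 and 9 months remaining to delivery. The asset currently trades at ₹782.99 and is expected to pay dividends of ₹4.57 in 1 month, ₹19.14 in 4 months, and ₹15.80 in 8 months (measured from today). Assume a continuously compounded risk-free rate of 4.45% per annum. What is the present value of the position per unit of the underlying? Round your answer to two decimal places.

PV(remaining dividends) I = 4.57·e^(−0.0445·1/12) + 19.14·e^(−0.0445·4/12) + 15.80·e^(−0.0445·8/12) = 38.7494
Current forward F = (S − I)·e^(rT) = (782.99 − 38.7494)·e^(0.0445·9/12) = 744.2406 × 1.033938 = 769.4986
Value (long) = (F − K)·e^(−rT) = (769.4986 − 724.42) × 0.967176 = 43.5989
Value = ₹43.60

₹43.60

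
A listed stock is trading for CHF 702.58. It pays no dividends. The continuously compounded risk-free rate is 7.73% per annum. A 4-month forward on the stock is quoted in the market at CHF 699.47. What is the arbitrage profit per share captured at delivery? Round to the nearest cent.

Fair forward: F* = S·e^(carry·T), with carry = r = 0.0773
F* = 702.58 · e^(0.0773 × 4/12) = 702.58 · e^0.025767 = 702.58 × 1.026102 = CHF 720.9187
Market CHF 699.47 < fair CHF 720.9187: forward underpriced → reverse cash-and-carry (short spot, go long the forward).
At maturity, profit = |F_mkt − F*| = |699.47 − 720.9187| = CHF 21.45 per share

CHF 21.45 per share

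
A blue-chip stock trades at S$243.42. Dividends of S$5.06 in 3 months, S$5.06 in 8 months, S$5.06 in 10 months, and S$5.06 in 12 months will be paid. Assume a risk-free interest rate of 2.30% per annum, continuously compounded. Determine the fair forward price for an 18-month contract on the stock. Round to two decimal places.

S$231.34

PV(dividends) I = 5.06·e^(−0.0230·3/12) + 5.06·e^(−0.0230·8/12) + 5.06·e^(−0.0230·10/12) + 5.06·e^(−0.0230·12/12)
I = 5.0310 + 4.9830 + 4.9639 + 4.9449 = 19.9228
F = (S − I)·e^(rT) = (243.42 − 19.9228) · e^(0.0230·18/12)
= 223.4972 · e^0.034500 = 223.4972 × 1.035102 = S$231.34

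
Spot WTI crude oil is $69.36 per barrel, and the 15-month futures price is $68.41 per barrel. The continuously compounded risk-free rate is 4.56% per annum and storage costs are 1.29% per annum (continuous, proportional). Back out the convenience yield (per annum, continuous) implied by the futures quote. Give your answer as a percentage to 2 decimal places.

F = S·e^((r+u−y)T) ⇒ (r+u−y) = ln(F/S)/T
ln(68.41/69.36) = -0.013791; /T ⇒ -0.011033
y = r + u − ln(F/S)/T = 0.0456 + 0.0129 + 0.011033 = 0.069533
y = 6.95%

6.95%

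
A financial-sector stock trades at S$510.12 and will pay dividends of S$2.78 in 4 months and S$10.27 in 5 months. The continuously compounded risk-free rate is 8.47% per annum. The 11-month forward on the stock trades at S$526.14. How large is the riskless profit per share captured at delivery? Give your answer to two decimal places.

S$11.53 per share

PV(dividends) I = 2.78·e^(−0.0847·4/12) + 10.27·e^(−0.0847·5/12) = 12.6165
Fair forward F* = (S − I)·e^(rT) = (510.12 − 12.6165)·e^0.077642 = 497.5035 × 1.080736 = 537.6699
Market S$526.14 < fair 537.6699: forward underpriced → reverse cash-and-carry (short the stock, invest proceeds at r, pay the dividends, go long the forward).
Profit at T = |F_mkt − F*| = |526.14 − 537.6699| = S$11.53 per share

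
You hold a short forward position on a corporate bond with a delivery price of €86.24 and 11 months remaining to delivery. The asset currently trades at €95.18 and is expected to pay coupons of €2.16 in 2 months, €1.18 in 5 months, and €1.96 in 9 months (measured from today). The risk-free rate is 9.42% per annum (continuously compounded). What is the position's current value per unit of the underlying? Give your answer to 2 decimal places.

-€10.99

PV(remaining coupons) I = 2.16·e^(−0.0942·2/12) + 1.18·e^(−0.0942·5/12) + 1.96·e^(−0.0942·9/12) = 5.0872
Current forward F = (S − I)·e^(rT) = (95.18 − 5.0872)·e^(0.0942·11/12) = 90.0928 × 1.090188 = 98.2181
Value (long) = (F − K)·e^(−rT) = (98.2181 − 86.24) × 0.917273 = 10.9872
Short position value = −(long value) = -€10.99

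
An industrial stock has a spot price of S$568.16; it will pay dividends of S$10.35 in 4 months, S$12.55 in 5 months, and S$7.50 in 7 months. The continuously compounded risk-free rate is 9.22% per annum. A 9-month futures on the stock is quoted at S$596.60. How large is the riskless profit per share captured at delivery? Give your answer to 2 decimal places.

PV(dividends) I = 10.35·e^(−0.0922·4/12) + 12.55·e^(−0.0922·5/12) + 7.50·e^(−0.0922·7/12) = 29.2210
Fair futures F* = (S − I)·e^(rT) = (568.16 − 29.2210)·e^0.069150 = 538.9390 × 1.071597 = 577.5254
Market S$596.60 > fair 577.5254: forward overpriced → cash-and-carry (borrow at r, buy the stock and collect the dividends, short the forward).
Profit at T = |F_mkt − F*| = |596.60 − 577.5254| = S$19.07 per share

S$19.07 per share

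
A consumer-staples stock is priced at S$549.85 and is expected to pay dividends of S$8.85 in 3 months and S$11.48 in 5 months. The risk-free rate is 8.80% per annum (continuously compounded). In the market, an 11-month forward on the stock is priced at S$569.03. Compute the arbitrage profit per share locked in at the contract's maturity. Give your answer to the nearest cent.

PV(dividends) I = 8.85·e^(−0.0880·3/12) + 11.48·e^(−0.0880·5/12) = 19.7241
Fair forward F* = (S − I)·e^(rT) = (549.85 − 19.7241)·e^0.080667 = 530.1259 × 1.084010 = 574.6618
Market S$569.03 < fair 574.6618: forward underpriced → reverse cash-and-carry (short the stock, invest proceeds at r, pay the dividends, go long the forward).
Profit at T = |F_mkt − F*| = |569.03 − 574.6618| = S$5.63 per share

S$5.63 per share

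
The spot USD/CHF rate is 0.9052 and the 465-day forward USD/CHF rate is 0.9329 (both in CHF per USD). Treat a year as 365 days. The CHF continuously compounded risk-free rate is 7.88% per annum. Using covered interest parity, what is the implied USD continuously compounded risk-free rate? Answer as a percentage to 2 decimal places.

5.51%

F = S·e^((r_CHF − r_USD)T) ⇒ r_USD = r_CHF − ln(F/S)/T
ln(0.9329/0.9052) = 0.030142; /(465/365) = 0.023660
r_USD = 0.0788 − 0.023660 = 0.055140
r_USD = 5.51%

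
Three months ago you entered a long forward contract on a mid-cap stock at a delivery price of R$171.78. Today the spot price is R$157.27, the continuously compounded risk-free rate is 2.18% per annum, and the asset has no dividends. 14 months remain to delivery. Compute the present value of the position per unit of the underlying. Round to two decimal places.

-R$10.20

Current fair forward for the remaining 14 months: F = S·e^(r·T), r = 0.0218
F = 157.27 · e^(0.0218 × 14/12) = 157.27 × 1.025760 = 161.3213
Value of long forward = (F − K)·e^(−rT) = (161.3213 − 171.78) · e^(−0.0218·14/12)
= -10.4587 × 0.974887 = -10.20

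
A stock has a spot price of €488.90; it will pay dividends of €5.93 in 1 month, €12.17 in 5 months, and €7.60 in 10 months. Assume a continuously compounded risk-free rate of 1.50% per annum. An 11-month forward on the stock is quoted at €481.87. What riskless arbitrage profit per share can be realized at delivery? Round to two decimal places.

€12.08 per share

PV(dividends) I = 5.93·e^(−0.0150·1/12) + 12.17·e^(−0.0150·5/12) + 7.60·e^(−0.0150·10/12) = 25.5224
Fair forward F* = (S − I)·e^(rT) = (488.90 − 25.5224)·e^0.013750 = 463.3776 × 1.013845 = 469.7931
Market €481.87 > fair 469.7931: forward overpriced → cash-and-carry (borrow at r, buy the stock and collect the dividends, short the forward).
Profit at T = |F_mkt − F*| = |481.87 − 469.7931| = €12.08 per share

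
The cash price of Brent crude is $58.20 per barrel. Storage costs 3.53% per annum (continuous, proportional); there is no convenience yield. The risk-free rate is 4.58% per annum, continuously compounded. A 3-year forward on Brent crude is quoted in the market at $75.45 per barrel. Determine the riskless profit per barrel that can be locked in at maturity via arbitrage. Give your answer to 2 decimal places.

$1.22 per barrel

Fair forward: F* = S·e^(carry·T), with carry = (r + u) = 0.0458 + 0.0353 = 0.0811
F* = 58.20 · e^(0.0811 × 3) = 58.20 · e^0.243300 = 58.20 × 1.275451 = $74.2312
Market $75.45 > fair $74.2312: forward overpriced → cash-and-carry (buy spot, short the forward).
At maturity, profit = |F_mkt − F*| = |75.45 − 74.2312| = $1.22 per barrel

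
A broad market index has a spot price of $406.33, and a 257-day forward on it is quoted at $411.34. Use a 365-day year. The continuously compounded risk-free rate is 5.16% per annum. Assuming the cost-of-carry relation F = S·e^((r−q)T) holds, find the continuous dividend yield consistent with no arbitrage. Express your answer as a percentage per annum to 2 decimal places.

From F = S·e^((r−q)T): (r − q) = ln(F/S)/T
ln(411.34/406.33) = ln(1.012330) = 0.012255
(r − q) = 0.012255 / (257/365) = 0.017405
q = r − ln(F/S)/T = 0.0516 − 0.017405 = 0.034195
q = 3.42%

3.42%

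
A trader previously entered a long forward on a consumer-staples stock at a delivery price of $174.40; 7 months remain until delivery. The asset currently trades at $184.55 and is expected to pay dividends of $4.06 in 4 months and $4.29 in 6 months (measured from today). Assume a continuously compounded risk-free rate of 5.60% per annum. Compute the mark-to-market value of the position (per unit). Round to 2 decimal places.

$7.60

PV(remaining dividends) I = 4.06·e^(−0.0560·4/12) + 4.29·e^(−0.0560·6/12) = 8.1565
Current forward F = (S − I)·e^(rT) = (184.55 − 8.1565)·e^(0.0560·7/12) = 176.3935 × 1.033206 = 182.2508
Value (long) = (F − K)·e^(−rT) = (182.2508 − 174.40) × 0.967861 = 7.5985
Value = $7.60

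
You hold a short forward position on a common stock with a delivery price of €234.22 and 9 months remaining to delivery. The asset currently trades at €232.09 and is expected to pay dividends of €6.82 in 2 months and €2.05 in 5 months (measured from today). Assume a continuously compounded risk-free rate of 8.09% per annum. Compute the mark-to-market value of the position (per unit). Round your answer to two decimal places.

-€2.95

PV(remaining dividends) I = 6.82·e^(−0.0809·2/12) + 2.05·e^(−0.0809·5/12) = 8.7107
Current forward F = (S − I)·e^(rT) = (232.09 − 8.7107)·e^(0.0809·9/12) = 223.3793 × 1.062554 = 237.3526
Value (long) = (F − K)·e^(−rT) = (237.3526 − 234.22) × 0.941129 = 2.9482
Short position value = −(long value) = -€2.95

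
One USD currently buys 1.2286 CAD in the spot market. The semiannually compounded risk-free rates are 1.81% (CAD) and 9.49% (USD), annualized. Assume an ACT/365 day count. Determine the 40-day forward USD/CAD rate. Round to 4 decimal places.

By covered interest parity, F = S · (1+r_CAD/2)^(2T) / (1+r_USD/2)^(2T)
= 1.2286 × 1.001977 / 1.010213 = 1.2286 × 0.991847
F = 1.2186 CAD per USD

1.2186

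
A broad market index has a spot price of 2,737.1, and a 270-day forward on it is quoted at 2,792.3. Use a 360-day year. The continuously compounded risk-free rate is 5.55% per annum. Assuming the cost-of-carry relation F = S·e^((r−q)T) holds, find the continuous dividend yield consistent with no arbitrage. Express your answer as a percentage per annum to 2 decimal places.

From F = S·e^((r−q)T): (r − q) = ln(F/S)/T
ln(2792.3/2737.1) = ln(1.020167) = 0.019966
(r − q) = 0.019966 / (270/360) = 0.026621
q = r − ln(F/S)/T = 0.0555 − 0.026621 = 0.028879
q = 2.89%

2.89%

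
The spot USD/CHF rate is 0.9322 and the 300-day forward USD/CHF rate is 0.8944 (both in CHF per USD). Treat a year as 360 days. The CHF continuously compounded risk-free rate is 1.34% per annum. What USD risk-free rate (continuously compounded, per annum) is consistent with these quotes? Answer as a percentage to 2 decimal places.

6.31%

F = S·e^((r_CHF − r_USD)T) ⇒ r_USD = r_CHF − ln(F/S)/T
ln(0.8944/0.9322) = -0.041394; /(300/360) = -0.049673
r_USD = 0.0134 + 0.049673 = 0.063073
r_USD = 6.31%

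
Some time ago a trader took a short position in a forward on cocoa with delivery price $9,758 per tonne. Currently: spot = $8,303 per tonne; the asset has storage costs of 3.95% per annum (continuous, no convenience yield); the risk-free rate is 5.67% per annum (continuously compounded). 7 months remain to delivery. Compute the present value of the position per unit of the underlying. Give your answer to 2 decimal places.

Current fair forward for the remaining 7 months: F = S·e^((r + u)·T), (r + u) = 0.0567 + 0.0395 = 0.0962
F = 8303 · e^(0.0962 × 7/12) = 8303 × 1.05772108 = 8782.2581
Value of long forward = (F − K)·e^(−rT) = (8782.2581 − 9758) · e^(−0.0567·7/12)
= -975.7419 × 0.96746600 = -944.00
Short position value = −(long value) = $944.00

$944.00 per tonne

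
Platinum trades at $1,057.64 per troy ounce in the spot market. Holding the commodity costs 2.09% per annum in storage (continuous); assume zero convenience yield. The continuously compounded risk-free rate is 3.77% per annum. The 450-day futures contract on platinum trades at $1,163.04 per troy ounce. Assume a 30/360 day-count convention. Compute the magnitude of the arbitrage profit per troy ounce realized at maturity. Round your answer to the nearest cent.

$25.02 per troy ounce

Fair futures: F* = S·e^(carry·T), with carry = (r + u) = 0.0377 + 0.0209 = 0.0586
F* = 1057.64 · e^(0.0586 × 450/360) = 1057.64 · e^0.07325000 = 1057.64 × 1.07599950 = $1138.0201
Market $1163.04 > fair $1138.0201: forward overpriced → cash-and-carry (buy spot, short the forward).
At maturity, profit = |F_mkt − F*| = |1163.04 − 1138.0201| = $25.02 per troy ounce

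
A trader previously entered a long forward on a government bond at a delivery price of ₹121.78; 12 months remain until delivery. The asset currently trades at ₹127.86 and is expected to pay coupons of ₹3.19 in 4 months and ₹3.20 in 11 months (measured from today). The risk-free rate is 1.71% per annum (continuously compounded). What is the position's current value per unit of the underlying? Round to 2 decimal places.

PV(remaining coupons) I = 3.19·e^(−0.0171·4/12) + 3.20·e^(−0.0171·11/12) = 6.3221
Current forward F = (S − I)·e^(rT) = (127.86 − 6.3221)·e^(0.0171·12/12) = 121.5379 × 1.017247 = 123.6341
Value (long) = (F − K)·e^(−rT) = (123.6341 − 121.78) × 0.983045 = 1.8227
Value = ₹1.82

₹1.82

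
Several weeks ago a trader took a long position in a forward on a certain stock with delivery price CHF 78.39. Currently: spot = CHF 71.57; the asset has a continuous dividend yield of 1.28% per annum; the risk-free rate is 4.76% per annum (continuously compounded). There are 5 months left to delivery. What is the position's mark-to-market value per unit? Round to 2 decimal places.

-CHF 5.66

Current fair forward for the remaining 5 months: F = S·e^((r − q)·T), (r − q) = 0.0476 − 0.0128 = 0.0348
F = 71.57 · e^(0.0348 × 5/12) = 71.57 × 1.014606 = 72.6154
Value of long forward = (F − K)·e^(−rT) = (72.6154 − 78.39) · e^(−0.0476·5/12)
= -5.7746 × 0.980362 = -5.66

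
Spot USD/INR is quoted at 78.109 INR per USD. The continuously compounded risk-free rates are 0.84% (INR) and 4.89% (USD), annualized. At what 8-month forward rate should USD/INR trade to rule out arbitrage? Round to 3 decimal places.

76.028

F = S·e^((r_INR − r_USD)T) = 78.109 · e^((0.0084 − 0.0489) × 8/12)
= 78.109 · e^-0.027000 = 78.109 × 0.973361
F = 76.028 INR per USD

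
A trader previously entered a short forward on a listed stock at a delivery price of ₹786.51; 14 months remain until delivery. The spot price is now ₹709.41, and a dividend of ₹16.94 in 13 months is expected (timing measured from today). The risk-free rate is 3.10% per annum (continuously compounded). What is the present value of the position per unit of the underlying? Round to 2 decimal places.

PV(remaining dividends) I = 16.94·e^(−0.0310·13/12) = 16.3805
Current forward F = (S − I)·e^(rT) = (709.41 − 16.3805)·e^(0.0310·14/12) = 693.0295 × 1.036829 = 718.5531
Value (long) = (F − K)·e^(−rT) = (718.5531 − 786.51) × 0.964480 = -65.5431
Short position value = −(long value) = ₹65.54

₹65.54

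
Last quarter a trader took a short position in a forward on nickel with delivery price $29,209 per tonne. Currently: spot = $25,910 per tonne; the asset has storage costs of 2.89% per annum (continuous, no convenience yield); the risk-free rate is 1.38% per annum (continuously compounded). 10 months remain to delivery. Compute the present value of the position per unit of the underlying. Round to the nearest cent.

Current fair forward for the remaining 10 months: F = S·e^((r + u)·T), (r + u) = 0.0138 + 0.0289 = 0.0427
F = 25910 · e^(0.0427 × 10/12) = 25910 × 1.03622400 = 26848.5638
Value of long forward = (F − K)·e^(−rT) = (26848.5638 − 29209) · e^(−0.0138·10/12)
= -2360.4362 × 0.98856587 = -2333.45
Short position value = −(long value) = $2333.45

$2333.45 per tonne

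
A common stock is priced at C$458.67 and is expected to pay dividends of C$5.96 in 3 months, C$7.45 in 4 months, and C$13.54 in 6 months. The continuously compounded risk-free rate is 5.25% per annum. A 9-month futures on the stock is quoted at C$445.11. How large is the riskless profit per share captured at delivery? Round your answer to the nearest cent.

PV(dividends) I = 5.96·e^(−0.0525·3/12) + 7.45·e^(−0.0525·4/12) + 13.54·e^(−0.0525·6/12) = 26.3922
Fair futures F* = (S − I)·e^(rT) = (458.67 − 26.3922)·e^0.039375 = 432.2778 × 1.040160 = 449.6381
Market C$445.11 < fair 449.6381: forward underpriced → reverse cash-and-carry (short the stock, invest proceeds at r, pay the dividends, go long the forward).
Profit at T = |F_mkt − F*| = |445.11 − 449.6381| = C$4.53 per share

C$4.53 per share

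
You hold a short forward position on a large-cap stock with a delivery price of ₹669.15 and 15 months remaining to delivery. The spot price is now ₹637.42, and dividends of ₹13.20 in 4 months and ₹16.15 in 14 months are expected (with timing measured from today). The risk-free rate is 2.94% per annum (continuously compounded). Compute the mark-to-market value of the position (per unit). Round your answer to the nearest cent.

₹36.26

PV(remaining dividends) I = 13.20·e^(−0.0294·4/12) + 16.15·e^(−0.0294·14/12) = 28.6767
Current forward F = (S − I)·e^(rT) = (637.42 − 28.6767)·e^(0.0294·15/12) = 608.7433 × 1.037434 = 631.5310
Value (long) = (F − K)·e^(−rT) = (631.5310 − 669.15) × 0.963917 = -36.2616
Short position value = −(long value) = ₹36.26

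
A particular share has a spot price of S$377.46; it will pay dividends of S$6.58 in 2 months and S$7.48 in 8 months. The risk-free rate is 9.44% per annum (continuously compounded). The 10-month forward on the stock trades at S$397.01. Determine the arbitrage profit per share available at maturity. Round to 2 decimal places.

PV(dividends) I = 6.58·e^(−0.0944·2/12) + 7.48·e^(−0.0944·8/12) = 13.5011
Fair forward F* = (S − I)·e^(rT) = (377.46 − 13.5011)·e^0.078667 = 363.9589 × 1.081844 = 393.7468
Market S$397.01 > fair 393.7468: forward overpriced → cash-and-carry (borrow at r, buy the stock and collect the dividends, short the forward).
Profit at T = |F_mkt − F*| = |397.01 − 393.7468| = S$3.26 per share

S$3.26 per share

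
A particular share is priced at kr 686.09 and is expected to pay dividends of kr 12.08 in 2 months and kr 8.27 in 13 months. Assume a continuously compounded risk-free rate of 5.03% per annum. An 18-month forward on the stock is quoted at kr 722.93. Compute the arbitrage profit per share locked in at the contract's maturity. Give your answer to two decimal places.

kr 4.43 per share

PV(dividends) I = 12.08·e^(−0.0503·2/12) + 8.27·e^(−0.0503·13/12) = 19.8106
Fair forward F* = (S − I)·e^(rT) = (686.09 − 19.8106)·e^0.075450 = 666.2794 × 1.078369 = 718.4951
Market kr 722.93 > fair 718.4951: forward overpriced → cash-and-carry (borrow at r, buy the stock and collect the dividends, short the forward).
Profit at T = |F_mkt − F*| = |722.93 − 718.4951| = kr 4.43 per share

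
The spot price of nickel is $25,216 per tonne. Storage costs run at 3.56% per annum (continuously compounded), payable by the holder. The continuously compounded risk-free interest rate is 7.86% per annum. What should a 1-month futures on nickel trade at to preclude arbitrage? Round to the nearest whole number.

$25,457 per tonne

Net carry = r + u − y = 0.0786 + 0.0356 − 0.0000 = 0.1142
F = S·e^((r+u−y)T) = 25216 · e^(0.1142 × 1/12) = 25216 · e^0.009517
= 25216 × 1.009562 = $25,457 per tonne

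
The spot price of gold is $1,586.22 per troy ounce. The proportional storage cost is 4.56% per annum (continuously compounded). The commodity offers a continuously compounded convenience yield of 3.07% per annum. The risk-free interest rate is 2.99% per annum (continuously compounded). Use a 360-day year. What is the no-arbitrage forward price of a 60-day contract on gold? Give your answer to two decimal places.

Net carry = r + u − y = 0.0299 + 0.0456 − 0.0307 = 0.0448
F = S·e^((r+u−y)T) = 1586.22 · e^(0.0448 × 60/360) = 1586.22 · e^0.00746667
= 1586.22 × 1.00749462 = $1,598.11 per troy ounce

$1,598.11 per troy ounce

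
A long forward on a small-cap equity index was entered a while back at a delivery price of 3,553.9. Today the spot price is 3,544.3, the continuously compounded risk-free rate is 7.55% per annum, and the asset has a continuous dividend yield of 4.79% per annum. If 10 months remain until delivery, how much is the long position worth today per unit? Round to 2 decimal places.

68.42

Current fair forward for the remaining 10 months: F = S·e^((r − q)·T), (r − q) = 0.0755 − 0.0479 = 0.0276
F = 3544.3 · e^(0.0276 × 10/12) = 3544.3 × 1.02326654 = 3626.7636
Value of long forward = (F − K)·e^(−rT) = (3626.7636 − 3553.9) · e^(−0.0755·10/12)
= 72.8636 × 0.93902172 = 68.42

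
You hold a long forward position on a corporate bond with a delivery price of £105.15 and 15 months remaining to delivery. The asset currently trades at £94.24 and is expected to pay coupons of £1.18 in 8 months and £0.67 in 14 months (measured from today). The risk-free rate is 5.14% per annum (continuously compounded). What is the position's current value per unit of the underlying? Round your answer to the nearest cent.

-£6.14

PV(remaining coupons) I = 1.18·e^(−0.0514·8/12) + 0.67·e^(−0.0514·14/12) = 1.7713
Current forward F = (S − I)·e^(rT) = (94.24 − 1.7713)·e^(0.0514·15/12) = 92.4687 × 1.066359 = 98.6048
Value (long) = (F − K)·e^(−rT) = (98.6048 − 105.15) × 0.937771 = -6.1379
Value = -£6.14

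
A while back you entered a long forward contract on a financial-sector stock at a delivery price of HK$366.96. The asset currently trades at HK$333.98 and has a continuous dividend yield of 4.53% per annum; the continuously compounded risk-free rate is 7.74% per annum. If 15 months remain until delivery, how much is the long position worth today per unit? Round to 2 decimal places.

Current fair forward for the remaining 15 months: F = S·e^((r − q)·T), (r − q) = 0.0774 − 0.0453 = 0.0321
F = 333.98 · e^(0.0321 × 15/12) = 333.98 × 1.040941 = 347.6535
Value of long forward = (F − K)·e^(−rT) = (347.6535 − 366.96) · e^(−0.0774·15/12)
= -19.3065 × 0.907783 = -17.53

-HK$17.53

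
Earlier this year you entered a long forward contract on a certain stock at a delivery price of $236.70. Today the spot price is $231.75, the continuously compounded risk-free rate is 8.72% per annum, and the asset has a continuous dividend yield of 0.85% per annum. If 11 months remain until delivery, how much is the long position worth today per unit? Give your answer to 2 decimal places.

Current fair forward for the remaining 11 months: F = S·e^((r − q)·T), (r − q) = 0.0872 − 0.0085 = 0.0787
F = 231.75 · e^(0.0787 × 11/12) = 231.75 × 1.074808 = 249.0868
Value of long forward = (F − K)·e^(−rT) = (249.0868 − 236.70) · e^(−0.0872·11/12)
= 12.3868 × 0.923178 = 11.44

$11.44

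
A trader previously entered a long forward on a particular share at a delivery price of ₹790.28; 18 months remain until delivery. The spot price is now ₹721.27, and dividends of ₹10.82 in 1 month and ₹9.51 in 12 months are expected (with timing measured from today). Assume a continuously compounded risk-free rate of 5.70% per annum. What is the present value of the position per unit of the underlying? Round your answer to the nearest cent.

PV(remaining dividends) I = 10.82·e^(−0.0570·1/12) + 9.51·e^(−0.0570·12/12) = 19.7518
Current forward F = (S − I)·e^(rT) = (721.27 − 19.7518)·e^(0.0570·18/12) = 701.5182 × 1.089262 = 764.1371
Value (long) = (F − K)·e^(−rT) = (764.1371 − 790.28) × 0.918053 = -24.0006
Value = -₹24.00

-₹24.00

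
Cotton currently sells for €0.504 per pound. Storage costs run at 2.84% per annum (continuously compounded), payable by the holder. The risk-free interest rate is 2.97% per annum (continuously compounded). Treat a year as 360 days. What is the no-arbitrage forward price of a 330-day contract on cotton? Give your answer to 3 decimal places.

Net carry = r + u − y = 0.0297 + 0.0284 − 0.0000 = 0.0581
F = S·e^((r+u−y)T) = 0.504 · e^(0.0581 × 330/360) = 0.504 · e^0.053258
= 0.504 × 1.054702 = €0.532 per pound

€0.532 per pound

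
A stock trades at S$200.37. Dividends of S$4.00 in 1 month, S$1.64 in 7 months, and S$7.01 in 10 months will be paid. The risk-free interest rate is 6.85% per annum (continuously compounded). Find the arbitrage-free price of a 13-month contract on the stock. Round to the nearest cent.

PV(dividends) I = 4.00·e^(−0.0685·1/12) + 1.64·e^(−0.0685·7/12) + 7.01·e^(−0.0685·10/12)
I = 3.9772 + 1.5758 + 6.6211 = 12.1741
F = (S − I)·e^(rT) = (200.37 − 12.1741) · e^(0.0685·13/12)
= 188.1959 · e^0.074208 = 188.1959 × 1.077031 = S$202.69

S$202.69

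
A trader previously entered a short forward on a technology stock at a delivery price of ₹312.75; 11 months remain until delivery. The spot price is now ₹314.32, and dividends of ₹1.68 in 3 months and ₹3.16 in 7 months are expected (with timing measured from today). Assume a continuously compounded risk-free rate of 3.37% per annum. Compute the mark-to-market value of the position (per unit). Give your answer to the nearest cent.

PV(remaining dividends) I = 1.68·e^(−0.0337·3/12) + 3.16·e^(−0.0337·7/12) = 4.7644
Current forward F = (S − I)·e^(rT) = (314.32 − 4.7644)·e^(0.0337·11/12) = 309.5556 × 1.031374 = 319.2676
Value (long) = (F − K)·e^(−rT) = (319.2676 − 312.75) × 0.969581 = 6.3193
Short position value = −(long value) = -₹6.32

-₹6.32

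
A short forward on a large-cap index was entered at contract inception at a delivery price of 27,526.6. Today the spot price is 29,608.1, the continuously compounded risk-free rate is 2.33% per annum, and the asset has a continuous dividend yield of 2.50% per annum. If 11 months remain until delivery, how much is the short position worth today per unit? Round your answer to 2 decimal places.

-1992.38

Current fair forward for the remaining 11 months: F = S·e^((r − q)·T), (r − q) = 0.0233 − 0.0250 = -0.0017
F = 29608.1 · e^(-0.0017 × 11/12) = 29608.1 × 0.99844288 = 29561.9966
Value of long forward = (F − K)·e^(−rT) = (29561.9966 − 27526.6) · e^(−0.0233·11/12)
= 2035.3966 × 0.97886814 = 1992.38
Short position value = −(long value) = -1992.38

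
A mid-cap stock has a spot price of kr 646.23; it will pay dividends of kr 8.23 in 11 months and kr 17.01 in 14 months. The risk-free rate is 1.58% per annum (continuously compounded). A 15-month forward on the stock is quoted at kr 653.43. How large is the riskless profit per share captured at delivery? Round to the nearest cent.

PV(dividends) I = 8.23·e^(−0.0158·11/12) + 17.01·e^(−0.0158·14/12) = 24.8110
Fair forward F* = (S − I)·e^(rT) = (646.23 − 24.8110)·e^0.019750 = 621.4190 × 1.019946 = 633.8138
Market kr 653.43 > fair 633.8138: forward overpriced → cash-and-carry (borrow at r, buy the stock and collect the dividends, short the forward).
Profit at T = |F_mkt − F*| = |653.43 − 633.8138| = kr 19.62 per share

kr 19.62 per share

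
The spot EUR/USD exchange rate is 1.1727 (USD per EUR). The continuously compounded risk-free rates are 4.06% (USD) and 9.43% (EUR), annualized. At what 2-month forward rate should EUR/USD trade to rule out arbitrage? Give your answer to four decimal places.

F = S·e^((r_USD − r_EUR)T) = 1.1727 · e^((0.0406 − 0.0943) × 2/12)
= 1.1727 · e^-0.008950 = 1.1727 × 0.991090
F = 1.1623 USD per EUR

1.1623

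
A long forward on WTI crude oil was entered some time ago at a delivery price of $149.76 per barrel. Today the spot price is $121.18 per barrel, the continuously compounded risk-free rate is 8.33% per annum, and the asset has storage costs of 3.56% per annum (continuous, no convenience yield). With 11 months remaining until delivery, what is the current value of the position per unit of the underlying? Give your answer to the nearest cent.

-$13.55 per barrel

Current fair forward for the remaining 11 months: F = S·e^((r + u)·T), (r + u) = 0.0833 + 0.0356 = 0.1189
F = 121.18 · e^(0.1189 × 11/12) = 121.18 × 1.115153 = 135.1342
Value of long forward = (F − K)·e^(−rT) = (135.1342 − 149.76) · e^(−0.0833·11/12)
= -14.6258 × 0.926484 = -13.55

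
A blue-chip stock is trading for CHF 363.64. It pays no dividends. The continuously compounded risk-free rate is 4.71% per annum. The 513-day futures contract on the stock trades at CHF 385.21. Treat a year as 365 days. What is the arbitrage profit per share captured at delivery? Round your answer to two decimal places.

Fair futures: F* = S·e^(carry·T), with carry = r = 0.0471
F* = 363.64 · e^(0.0471 × 513/365) = 363.64 · e^0.066198 = 363.64 × 1.068438 = CHF 388.5268
Market CHF 385.21 < fair CHF 388.5268: forward underpriced → reverse cash-and-carry (short spot, go long the forward).
At maturity, profit = |F_mkt − F*| = |385.21 − 388.5268| = CHF 3.32 per share

CHF 3.32 per share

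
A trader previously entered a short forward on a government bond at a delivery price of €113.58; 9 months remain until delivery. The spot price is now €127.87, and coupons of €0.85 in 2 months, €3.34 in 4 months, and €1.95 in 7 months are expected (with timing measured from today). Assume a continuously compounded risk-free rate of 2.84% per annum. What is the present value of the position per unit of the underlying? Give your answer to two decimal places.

-€10.61

PV(remaining coupons) I = 0.85·e^(−0.0284·2/12) + 3.34·e^(−0.0284·4/12) + 1.95·e^(−0.0284·7/12) = 6.0725
Current forward F = (S − I)·e^(rT) = (127.87 − 6.0725)·e^(0.0284·9/12) = 121.7975 × 1.021528 = 124.4196
Value (long) = (F − K)·e^(−rT) = (124.4196 − 113.58) × 0.978925 = 10.6112
Short position value = −(long value) = -€10.61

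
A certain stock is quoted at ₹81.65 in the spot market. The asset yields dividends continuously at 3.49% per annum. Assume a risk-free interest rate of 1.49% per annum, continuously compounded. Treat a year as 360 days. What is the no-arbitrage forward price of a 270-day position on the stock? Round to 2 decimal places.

₹80.43

F = S·e^((r − q)T) = 81.65 · e^((0.0149 − 0.0349) × 270/360)
= 81.65 · e^-0.015000 = 81.65 × 0.985112
F = ₹80.43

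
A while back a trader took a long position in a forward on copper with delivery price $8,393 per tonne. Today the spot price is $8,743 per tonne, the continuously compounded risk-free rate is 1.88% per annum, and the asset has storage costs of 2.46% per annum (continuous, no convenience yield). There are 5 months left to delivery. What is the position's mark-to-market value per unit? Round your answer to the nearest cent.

$505.56 per tonne

Current fair forward for the remaining 5 months: F = S·e^((r + u)·T), (r + u) = 0.0188 + 0.0246 = 0.0434
F = 8743 · e^(0.0434 × 5/12) = 8743 × 1.01824783 = 8902.5408
Value of long forward = (F − K)·e^(−rT) = (8902.5408 − 8393) · e^(−0.0188·5/12)
= 509.5408 × 0.99219727 = 505.56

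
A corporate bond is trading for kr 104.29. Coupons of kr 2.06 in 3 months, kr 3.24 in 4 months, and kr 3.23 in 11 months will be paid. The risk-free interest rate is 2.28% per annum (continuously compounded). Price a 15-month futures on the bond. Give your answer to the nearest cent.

kr 98.63

PV(coupons) I = 2.06·e^(−0.0228·3/12) + 3.24·e^(−0.0228·4/12) + 3.23·e^(−0.0228·11/12)
I = 2.0483 + 3.2155 + 3.1632 = 8.4270
F = (S − I)·e^(rT) = (104.29 − 8.4270) · e^(0.0228·15/12)
= 95.8630 · e^0.028500 = 95.8630 × 1.028910 = kr 98.63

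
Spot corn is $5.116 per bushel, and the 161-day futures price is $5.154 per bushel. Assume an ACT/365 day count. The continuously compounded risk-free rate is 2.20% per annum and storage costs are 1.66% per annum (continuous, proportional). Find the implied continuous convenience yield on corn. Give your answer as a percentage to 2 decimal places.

F = S·e^((r+u−y)T) ⇒ (r+u−y) = ln(F/S)/T
ln(5.154/5.116) = 0.007400; /T ⇒ 0.016776
y = r + u − ln(F/S)/T = 0.0220 + 0.0166 − 0.016776 = 0.021824
y = 2.18%

2.18%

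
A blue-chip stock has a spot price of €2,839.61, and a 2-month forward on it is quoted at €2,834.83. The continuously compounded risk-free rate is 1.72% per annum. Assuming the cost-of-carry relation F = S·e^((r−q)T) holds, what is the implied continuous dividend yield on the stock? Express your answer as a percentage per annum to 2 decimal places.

2.73%

From F = S·e^((r−q)T): (r − q) = ln(F/S)/T
ln(2834.83/2839.61) = ln(0.998317) = -0.001684
(r − q) = -0.001684 / (2/12) = -0.010104
q = r − ln(F/S)/T = 0.0172 + 0.010104 = 0.027304
q = 2.73%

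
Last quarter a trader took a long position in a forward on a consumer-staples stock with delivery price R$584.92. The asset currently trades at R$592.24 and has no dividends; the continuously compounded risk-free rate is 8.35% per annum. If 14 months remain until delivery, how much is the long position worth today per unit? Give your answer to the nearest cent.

R$61.61

Current fair forward for the remaining 14 months: F = S·e^(r·T), r = 0.0835
F = 592.24 · e^(0.0835 × 14/12) = 592.24 × 1.102320 = 652.8380
Value of long forward = (F − K)·e^(−rT) = (652.8380 − 584.92) · e^(−0.0835·14/12)
= 67.9180 × 0.907178 = 61.61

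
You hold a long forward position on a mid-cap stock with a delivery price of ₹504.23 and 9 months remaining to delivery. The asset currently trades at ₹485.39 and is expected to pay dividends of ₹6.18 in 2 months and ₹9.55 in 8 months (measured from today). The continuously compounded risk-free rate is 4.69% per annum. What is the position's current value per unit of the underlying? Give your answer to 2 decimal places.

-₹16.80

PV(remaining dividends) I = 6.18·e^(−0.0469·2/12) + 9.55·e^(−0.0469·8/12) = 15.3879
Current forward F = (S − I)·e^(rT) = (485.39 − 15.3879)·e^(0.0469·9/12) = 470.0021 × 1.035801 = 486.8286
Value (long) = (F − K)·e^(−rT) = (486.8286 − 504.23) × 0.965436 = -16.7999
Value = -₹16.80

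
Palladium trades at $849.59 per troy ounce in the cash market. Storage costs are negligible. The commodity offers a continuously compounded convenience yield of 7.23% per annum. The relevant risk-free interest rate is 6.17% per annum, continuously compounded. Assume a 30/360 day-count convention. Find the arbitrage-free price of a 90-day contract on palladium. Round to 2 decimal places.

$847.34 per troy ounce

Net carry = r + u − y = 0.0617 + 0.0000 − 0.0723 = -0.0106
F = S·e^((r+u−y)T) = 849.59 · e^(-0.0106 × 90/360) = 849.59 · e^-0.002650
= 849.59 × 0.997354 = $847.34 per troy ounce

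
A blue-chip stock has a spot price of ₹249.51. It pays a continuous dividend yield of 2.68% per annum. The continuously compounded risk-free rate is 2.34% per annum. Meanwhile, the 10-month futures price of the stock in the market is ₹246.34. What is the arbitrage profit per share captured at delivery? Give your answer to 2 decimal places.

₹2.46 per share

Fair futures: F* = S·e^(carry·T), with carry = (r − q) = 0.0234 − 0.0268 = -0.0034
F* = 249.51 · e^(-0.0034 × 10/12) = 249.51 · e^-0.002833 = 249.51 × 0.997171 = ₹248.8041
Market ₹246.34 < fair ₹248.8041: forward underpriced → reverse cash-and-carry (short spot, go long the forward).
At maturity, profit = |F_mkt − F*| = |246.34 − 248.8041| = ₹2.46 per share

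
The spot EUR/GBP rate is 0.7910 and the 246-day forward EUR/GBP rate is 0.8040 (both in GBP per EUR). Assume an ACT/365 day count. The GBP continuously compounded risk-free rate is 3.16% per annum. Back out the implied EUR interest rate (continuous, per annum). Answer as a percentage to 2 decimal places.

F = S·e^((r_GBP − r_EUR)T) ⇒ r_EUR = r_GBP − ln(F/S)/T
ln(0.8040/0.7910) = 0.016301; /(246/365) = 0.024186
r_EUR = 0.0316 − 0.024186 = 0.007414
r_EUR = 0.74%

0.74%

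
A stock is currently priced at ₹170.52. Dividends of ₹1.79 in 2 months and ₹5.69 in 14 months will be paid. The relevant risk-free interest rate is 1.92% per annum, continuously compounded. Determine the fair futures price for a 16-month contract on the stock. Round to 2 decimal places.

₹167.40

PV(dividends) I = 1.79·e^(−0.0192·2/12) + 5.69·e^(−0.0192·14/12)
I = 1.7843 + 5.5640 = 7.3483
F = (S − I)·e^(rT) = (170.52 − 7.3483) · e^(0.0192·16/12)
= 163.1717 · e^0.025600 = 163.1717 × 1.025930 = ₹167.40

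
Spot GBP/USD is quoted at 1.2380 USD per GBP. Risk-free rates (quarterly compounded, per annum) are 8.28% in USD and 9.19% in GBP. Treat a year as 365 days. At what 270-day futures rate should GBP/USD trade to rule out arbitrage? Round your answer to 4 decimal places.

1.2299

By covered interest parity, F = S · (1+r_USD/4)^(4T) / (1+r_GBP/4)^(4T)
= 1.2380 × 1.062499 / 1.069522 = 1.2380 × 0.993434
F = 1.2299 USD per GBP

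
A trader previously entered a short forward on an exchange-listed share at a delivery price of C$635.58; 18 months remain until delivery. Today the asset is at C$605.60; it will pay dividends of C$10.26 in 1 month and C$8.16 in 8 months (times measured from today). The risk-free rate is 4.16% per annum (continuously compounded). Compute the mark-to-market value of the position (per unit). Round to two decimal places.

C$9.69

PV(remaining dividends) I = 10.26·e^(−0.0416·1/12) + 8.16·e^(−0.0416·8/12) = 18.1613
Current forward F = (S − I)·e^(rT) = (605.60 − 18.1613)·e^(0.0416·18/12) = 587.4387 × 1.064388 = 625.2627
Value (long) = (F − K)·e^(−rT) = (625.2627 − 635.58) × 0.939507 = -9.6932
Short position value = −(long value) = C$9.69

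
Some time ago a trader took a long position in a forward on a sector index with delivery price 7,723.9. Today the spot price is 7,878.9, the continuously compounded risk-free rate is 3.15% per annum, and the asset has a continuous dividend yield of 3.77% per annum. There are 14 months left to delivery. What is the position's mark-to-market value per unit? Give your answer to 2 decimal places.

Current fair forward for the remaining 14 months: F = S·e^((r − q)·T), (r − q) = 0.0315 − 0.0377 = -0.0062
F = 7878.9 · e^(-0.0062 × 14/12) = 7878.9 × 0.99279276 = 7822.1149
Value of long forward = (F − K)·e^(−rT) = (7822.1149 − 7723.9) · e^(−0.0315·14/12)
= 98.2149 × 0.96391708 = 94.67

94.67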